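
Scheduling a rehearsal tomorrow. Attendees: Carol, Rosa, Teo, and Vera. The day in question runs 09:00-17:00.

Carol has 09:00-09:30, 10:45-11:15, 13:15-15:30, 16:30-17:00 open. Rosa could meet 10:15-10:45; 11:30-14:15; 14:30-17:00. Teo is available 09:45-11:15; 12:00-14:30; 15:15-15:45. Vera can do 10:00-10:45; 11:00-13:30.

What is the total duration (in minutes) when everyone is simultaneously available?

Carol ∩ Rosa: 13:15-14:15, 14:30-15:30, 16:30-17:00.
Carol ∩ Rosa ∩ Teo: 13:15-14:15, 15:15-15:30.
Carol ∩ Rosa ∩ Teo ∩ Vera: 13:15-13:30.
That's a single block of 15 minutes.

15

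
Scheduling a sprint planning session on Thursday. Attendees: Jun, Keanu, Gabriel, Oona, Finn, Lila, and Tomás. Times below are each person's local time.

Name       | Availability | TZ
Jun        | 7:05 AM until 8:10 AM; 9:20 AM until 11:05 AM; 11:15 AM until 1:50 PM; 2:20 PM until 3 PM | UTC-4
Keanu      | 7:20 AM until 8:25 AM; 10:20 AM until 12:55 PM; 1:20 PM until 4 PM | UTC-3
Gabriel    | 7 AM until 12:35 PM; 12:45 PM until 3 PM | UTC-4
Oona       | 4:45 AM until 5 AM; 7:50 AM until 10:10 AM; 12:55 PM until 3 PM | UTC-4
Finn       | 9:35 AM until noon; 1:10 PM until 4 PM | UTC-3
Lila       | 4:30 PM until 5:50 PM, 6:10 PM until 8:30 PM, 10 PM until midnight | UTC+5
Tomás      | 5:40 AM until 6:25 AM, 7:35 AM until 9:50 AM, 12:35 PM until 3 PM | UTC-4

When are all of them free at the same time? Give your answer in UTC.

Jun in UTC: 11:05-12:10, 13:20-15:05, 15:15-17:50, 18:20-19:00 (add 4h to convert from UTC-4).
Keanu in UTC: 10:20-11:25, 13:20-15:55, 16:20-19:00 (add 3h to convert from UTC-3).
Gabriel in UTC: 11:00-16:35, 16:45-19:00 (add 4h to convert from UTC-4).
Oona in UTC: 08:45-09:00, 11:50-14:10, 16:55-19:00 (add 4h to convert from UTC-4).
Finn in UTC: 12:35-15:00, 16:10-19:00 (add 3h to convert from UTC-3).
Lila in UTC: 11:30-12:50, 13:10-15:30, 17:00-19:00 (subtract 5h to convert from UTC+5).
Tomás in UTC: 09:40-10:25, 11:35-13:50, 16:35-19:00 (add 4h to convert from UTC-4).
Jun ∩ Keanu: 11:05-11:25, 13:20-15:05, 15:15-15:55, 16:20-17:50, 18:20-19:00.
Jun ∩ Keanu ∩ Gabriel: 11:05-11:25, 13:20-15:05, 15:15-15:55, 16:20-16:35, 16:45-17:50, 18:20-19:00.
Jun ∩ Keanu ∩ Gabriel ∩ Oona: 13:20-14:10, 16:55-17:50, 18:20-19:00.
Jun ∩ Keanu ∩ Gabriel ∩ Oona ∩ Finn: 13:20-14:10, 16:55-17:50, 18:20-19:00.
Jun ∩ Keanu ∩ Gabriel ∩ Oona ∩ Finn ∩ Lila: 13:20-14:10, 17:00-17:50, 18:20-19:00.
Jun ∩ Keanu ∩ Gabriel ∩ Oona ∩ Finn ∩ Lila ∩ Tomás: 13:20-13:50, 17:00-17:50, 18:20-19:00.
Those are the intersection windows.

13:20-13:50, 17:00-17:50, 18:20-19:00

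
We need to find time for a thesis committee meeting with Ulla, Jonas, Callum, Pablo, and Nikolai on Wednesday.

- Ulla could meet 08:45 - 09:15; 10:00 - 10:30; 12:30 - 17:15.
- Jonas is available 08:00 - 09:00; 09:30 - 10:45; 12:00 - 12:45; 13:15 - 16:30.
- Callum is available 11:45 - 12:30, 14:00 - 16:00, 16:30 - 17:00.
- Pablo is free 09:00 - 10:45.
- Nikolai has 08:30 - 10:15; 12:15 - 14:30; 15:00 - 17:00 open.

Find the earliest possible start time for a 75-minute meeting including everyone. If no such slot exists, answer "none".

Ulla ∩ Jonas: 08:45-09:00, 10:00-10:30, 12:30-12:45, 13:15-16:30.
Ulla ∩ Jonas ∩ Callum: 14:00-16:00.
Ulla ∩ Jonas ∩ Callum ∩ Pablo: ∅.
Ulla ∩ Jonas ∩ Callum ∩ Pablo ∩ Nikolai: ∅.
There is no time when everyone is free.
No common window is at least 75 minutes long.

none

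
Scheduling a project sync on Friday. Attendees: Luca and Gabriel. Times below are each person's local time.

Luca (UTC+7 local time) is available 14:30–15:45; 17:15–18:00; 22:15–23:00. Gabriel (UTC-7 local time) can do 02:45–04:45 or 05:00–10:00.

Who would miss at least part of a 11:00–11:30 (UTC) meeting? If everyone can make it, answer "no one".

Luca

Luca in UTC: 07:30-08:45, 10:15-11:00, 15:15-16:00 (subtract 7h to convert from UTC+7).
Gabriel in UTC: 09:45-11:45, 12:00-17:00 (add 7h to convert from UTC-7).
Luca: not fully free for 11:00-11:30. Gabriel: free for 11:00-11:30.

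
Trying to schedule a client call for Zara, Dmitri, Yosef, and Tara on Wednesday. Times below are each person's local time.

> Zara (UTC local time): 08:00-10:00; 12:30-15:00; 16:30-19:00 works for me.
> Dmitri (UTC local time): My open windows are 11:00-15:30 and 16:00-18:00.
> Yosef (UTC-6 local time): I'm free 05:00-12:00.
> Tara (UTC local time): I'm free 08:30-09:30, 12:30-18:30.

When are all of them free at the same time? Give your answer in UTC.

Zara in UTC: 08:00-10:00, 12:30-15:00, 16:30-19:00.
Dmitri in UTC: 11:00-15:30, 16:00-18:00.
Yosef in UTC: 11:00-18:00 (add 6h to convert from UTC-6).
Tara in UTC: 08:30-09:30, 12:30-18:30.
Zara ∩ Dmitri: 12:30-15:00, 16:30-18:00.
Zara ∩ Dmitri ∩ Yosef: 12:30-15:00, 16:30-18:00.
Zara ∩ Dmitri ∩ Yosef ∩ Tara: 12:30-15:00, 16:30-18:00.

12:30-15:00, 16:30-18:00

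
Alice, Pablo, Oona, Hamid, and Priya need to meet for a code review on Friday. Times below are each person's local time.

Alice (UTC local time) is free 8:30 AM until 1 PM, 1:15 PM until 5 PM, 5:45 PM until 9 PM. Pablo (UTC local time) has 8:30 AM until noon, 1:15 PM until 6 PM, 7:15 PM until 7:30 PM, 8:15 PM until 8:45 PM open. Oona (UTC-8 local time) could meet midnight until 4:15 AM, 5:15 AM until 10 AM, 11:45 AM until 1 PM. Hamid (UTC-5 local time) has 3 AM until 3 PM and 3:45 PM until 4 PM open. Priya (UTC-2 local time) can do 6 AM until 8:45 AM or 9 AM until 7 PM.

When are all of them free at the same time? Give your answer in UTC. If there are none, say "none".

08:30-10:45, 11:00-12:00, 13:15-17:00, 17:45-18:00

Alice in UTC: 08:30-13:00, 13:15-17:00, 17:45-21:00.
Pablo in UTC: 08:30-12:00, 13:15-18:00, 19:15-19:30, 20:15-20:45.
Oona in UTC: 08:00-12:15, 13:15-18:00, 19:45-21:00 (add 8h to convert from UTC-8).
Hamid in UTC: 08:00-20:00, 20:45-21:00 (add 5h to convert from UTC-5).
Priya in UTC: 08:00-10:45, 11:00-21:00 (add 2h to convert from UTC-2).
Alice ∩ Pablo: 08:30-12:00, 13:15-17:00, 17:45-18:00, 19:15-19:30, 20:15-20:45.
Alice ∩ Pablo ∩ Oona: 08:30-12:00, 13:15-17:00, 17:45-18:00, 20:15-20:45.
Alice ∩ Pablo ∩ Oona ∩ Hamid: 08:30-12:00, 13:15-17:00, 17:45-18:00.
Alice ∩ Pablo ∩ Oona ∩ Hamid ∩ Priya: 08:30-10:45, 11:00-12:00, 13:15-17:00, 17:45-18:00.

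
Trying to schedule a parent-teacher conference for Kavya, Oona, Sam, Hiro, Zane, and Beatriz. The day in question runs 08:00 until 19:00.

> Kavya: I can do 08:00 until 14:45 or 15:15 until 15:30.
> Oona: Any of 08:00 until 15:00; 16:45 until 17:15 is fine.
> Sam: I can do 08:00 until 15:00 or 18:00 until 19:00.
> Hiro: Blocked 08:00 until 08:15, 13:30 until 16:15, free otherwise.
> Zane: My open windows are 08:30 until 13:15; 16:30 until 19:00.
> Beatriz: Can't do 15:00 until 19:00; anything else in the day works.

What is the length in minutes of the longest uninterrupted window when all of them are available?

Kavya free: 08:00-14:45, 15:15-15:30.
Oona free: 08:00-15:00, 16:45-17:15.
Sam free: 08:00-15:00, 18:00-19:00.
Hiro free: 08:15-13:30, 16:15-19:00 (invert busy blocks within the working day).
Zane free: 08:30-13:15, 16:30-19:00.
Beatriz free: 08:00-15:00 (invert busy blocks within the working day).
Kavya ∩ Oona: 08:00-14:45.
Kavya ∩ Oona ∩ Sam: 08:00-14:45.
Kavya ∩ Oona ∩ Sam ∩ Hiro: 08:15-13:30.
Kavya ∩ Oona ∩ Sam ∩ Hiro ∩ Zane: 08:30-13:15.
Kavya ∩ Oona ∩ Sam ∩ Hiro ∩ Zane ∩ Beatriz: 08:30-13:15.
Those are the intersection windows.
The longest is 08:30-13:15 at 285 minutes.

285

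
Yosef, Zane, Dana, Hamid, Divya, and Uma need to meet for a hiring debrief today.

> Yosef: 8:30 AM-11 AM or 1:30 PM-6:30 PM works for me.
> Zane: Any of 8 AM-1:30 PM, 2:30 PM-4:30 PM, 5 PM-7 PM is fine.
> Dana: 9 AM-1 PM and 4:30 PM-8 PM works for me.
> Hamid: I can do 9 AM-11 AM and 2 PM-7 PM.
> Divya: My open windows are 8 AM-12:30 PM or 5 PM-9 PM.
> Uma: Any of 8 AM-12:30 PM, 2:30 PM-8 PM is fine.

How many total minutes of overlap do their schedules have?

Yosef ∩ Zane: 08:30-11:00, 14:30-16:30, 17:00-18:30.
Yosef ∩ Zane ∩ Dana: 09:00-11:00, 17:00-18:30.
Yosef ∩ Zane ∩ Dana ∩ Hamid: 09:00-11:00, 17:00-18:30.
Yosef ∩ Zane ∩ Dana ∩ Hamid ∩ Divya: 09:00-11:00, 17:00-18:30.
Yosef ∩ Zane ∩ Dana ∩ Hamid ∩ Divya ∩ Uma: 09:00-11:00, 17:00-18:30.
Summing the common windows: 120 + 90 = 210 minutes.

210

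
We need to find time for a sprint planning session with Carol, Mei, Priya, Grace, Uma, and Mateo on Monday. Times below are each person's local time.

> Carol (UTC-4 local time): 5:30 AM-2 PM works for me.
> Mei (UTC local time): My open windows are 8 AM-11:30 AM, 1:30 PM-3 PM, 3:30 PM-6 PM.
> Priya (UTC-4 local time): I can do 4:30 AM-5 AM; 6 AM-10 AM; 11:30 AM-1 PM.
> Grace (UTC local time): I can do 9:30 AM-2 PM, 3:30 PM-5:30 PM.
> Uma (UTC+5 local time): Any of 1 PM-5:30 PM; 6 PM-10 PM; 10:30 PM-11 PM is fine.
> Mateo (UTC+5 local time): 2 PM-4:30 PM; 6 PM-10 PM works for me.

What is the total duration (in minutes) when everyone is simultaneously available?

Carol in UTC: 09:30-18:00 (add 4h to convert from UTC-4).
Mei in UTC: 08:00-11:30, 13:30-15:00, 15:30-18:00.
Priya in UTC: 08:30-09:00, 10:00-14:00, 15:30-17:00 (add 4h to convert from UTC-4).
Grace in UTC: 09:30-14:00, 15:30-17:30.
Uma in UTC: 08:00-12:30, 13:00-17:00, 17:30-18:00 (subtract 5h to convert from UTC+5).
Mateo in UTC: 09:00-11:30, 13:00-17:00 (subtract 5h to convert from UTC+5).
Carol ∩ Mei: 09:30-11:30, 13:30-15:00, 15:30-18:00.
Carol ∩ Mei ∩ Priya: 10:00-11:30, 13:30-14:00, 15:30-17:00.
Carol ∩ Mei ∩ Priya ∩ Grace: 10:00-11:30, 13:30-14:00, 15:30-17:00.
Carol ∩ Mei ∩ Priya ∩ Grace ∩ Uma: 10:00-11:30, 13:30-14:00, 15:30-17:00.
Carol ∩ Mei ∩ Priya ∩ Grace ∩ Uma ∩ Mateo: 10:00-11:30, 13:30-14:00, 15:30-17:00.
Summing the common windows: 90 + 30 + 90 = 210 minutes.

210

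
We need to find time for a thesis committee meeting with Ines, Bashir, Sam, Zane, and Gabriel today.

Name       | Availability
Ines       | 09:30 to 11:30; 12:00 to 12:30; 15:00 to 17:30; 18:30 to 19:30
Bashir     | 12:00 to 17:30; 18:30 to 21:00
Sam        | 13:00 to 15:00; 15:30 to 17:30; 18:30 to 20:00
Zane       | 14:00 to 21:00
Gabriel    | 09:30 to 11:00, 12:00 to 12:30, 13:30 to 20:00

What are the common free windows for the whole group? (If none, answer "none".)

15:30-17:30, 18:30-19:30

Ines ∩ Bashir: 12:00-12:30, 15:00-17:30, 18:30-19:30.
Ines ∩ Bashir ∩ Sam: 15:30-17:30, 18:30-19:30.
Ines ∩ Bashir ∩ Sam ∩ Zane: 15:30-17:30, 18:30-19:30.
Ines ∩ Bashir ∩ Sam ∩ Zane ∩ Gabriel: 15:30-17:30, 18:30-19:30.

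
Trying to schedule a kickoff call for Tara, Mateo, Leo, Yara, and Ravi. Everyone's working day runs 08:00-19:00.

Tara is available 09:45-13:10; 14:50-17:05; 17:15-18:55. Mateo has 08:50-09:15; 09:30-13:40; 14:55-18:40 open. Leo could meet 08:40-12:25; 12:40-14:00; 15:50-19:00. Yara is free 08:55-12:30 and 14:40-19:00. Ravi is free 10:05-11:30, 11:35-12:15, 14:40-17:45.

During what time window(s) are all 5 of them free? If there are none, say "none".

10:05-11:30, 11:35-12:15, 15:50-17:05, 17:15-17:45

Tara ∩ Mateo: 09:45-13:10, 14:55-17:05, 17:15-18:40.
Tara ∩ Mateo ∩ Leo: 09:45-12:25, 12:40-13:10, 15:50-17:05, 17:15-18:40.
Tara ∩ Mateo ∩ Leo ∩ Yara: 09:45-12:25, 15:50-17:05, 17:15-18:40.
Tara ∩ Mateo ∩ Leo ∩ Yara ∩ Ravi: 10:05-11:30, 11:35-12:15, 15:50-17:05, 17:15-17:45.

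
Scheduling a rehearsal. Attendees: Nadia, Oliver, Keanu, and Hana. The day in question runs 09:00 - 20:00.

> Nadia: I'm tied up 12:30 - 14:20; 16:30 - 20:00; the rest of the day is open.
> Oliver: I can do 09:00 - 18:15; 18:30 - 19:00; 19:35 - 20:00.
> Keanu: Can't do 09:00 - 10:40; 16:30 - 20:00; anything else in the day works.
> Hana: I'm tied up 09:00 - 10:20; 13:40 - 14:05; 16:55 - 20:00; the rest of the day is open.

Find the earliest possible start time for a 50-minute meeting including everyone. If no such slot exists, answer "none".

10:40

Nadia free: 09:00-12:30, 14:20-16:30 (invert busy blocks within the working day).
Oliver free: 09:00-18:15, 18:30-19:00, 19:35-20:00.
Keanu free: 10:40-16:30 (invert busy blocks within the working day).
Hana free: 10:20-13:40, 14:05-16:55 (invert busy blocks within the working day).
Nadia ∩ Oliver: 09:00-12:30, 14:20-16:30.
Nadia ∩ Oliver ∩ Keanu: 10:40-12:30, 14:20-16:30.
Nadia ∩ Oliver ∩ Keanu ∩ Hana: 10:40-12:30, 14:20-16:30.
The first common window of at least 50 minutes is 10:40-12:30, so the earliest start is 10:40.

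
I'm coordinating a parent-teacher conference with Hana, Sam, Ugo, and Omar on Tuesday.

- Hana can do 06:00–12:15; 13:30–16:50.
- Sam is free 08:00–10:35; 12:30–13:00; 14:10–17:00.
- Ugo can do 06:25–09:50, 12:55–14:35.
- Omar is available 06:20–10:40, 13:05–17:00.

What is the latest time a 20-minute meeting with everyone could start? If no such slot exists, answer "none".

Hana ∩ Sam: 08:00-10:35, 14:10-16:50.
Hana ∩ Sam ∩ Ugo: 08:00-09:50, 14:10-14:35.
Hana ∩ Sam ∩ Ugo ∩ Omar: 08:00-09:50, 14:10-14:35.
Those are the intersection windows.
The last common window of at least 20 minutes is 14:10-14:35; a 20-minute meeting can start as late as 14:15 and still end by 14:35.

14:15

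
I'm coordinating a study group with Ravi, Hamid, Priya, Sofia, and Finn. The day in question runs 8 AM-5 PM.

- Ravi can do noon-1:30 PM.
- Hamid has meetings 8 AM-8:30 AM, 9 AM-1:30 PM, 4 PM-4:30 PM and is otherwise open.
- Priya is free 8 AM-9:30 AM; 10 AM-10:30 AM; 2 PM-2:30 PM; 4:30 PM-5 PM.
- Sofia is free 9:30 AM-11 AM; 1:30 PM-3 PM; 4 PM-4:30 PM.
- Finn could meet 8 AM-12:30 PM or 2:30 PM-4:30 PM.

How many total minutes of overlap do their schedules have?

Ravi free: 12:00-13:30.
Hamid free: 08:30-09:00, 13:30-16:00, 16:30-17:00 (invert busy blocks within the working day).
Priya free: 08:00-09:30, 10:00-10:30, 14:00-14:30, 16:30-17:00.
Sofia free: 09:30-11:00, 13:30-15:00, 16:00-16:30.
Finn free: 08:00-12:30, 14:30-16:30.
Ravi ∩ Hamid: ∅.
Ravi ∩ Hamid ∩ Priya: ∅.
Ravi ∩ Hamid ∩ Priya ∩ Sofia: ∅.
Ravi ∩ Hamid ∩ Priya ∩ Sofia ∩ Finn: ∅.
There is no time when everyone is free.
There is no common window, so the total is 0 minutes.

0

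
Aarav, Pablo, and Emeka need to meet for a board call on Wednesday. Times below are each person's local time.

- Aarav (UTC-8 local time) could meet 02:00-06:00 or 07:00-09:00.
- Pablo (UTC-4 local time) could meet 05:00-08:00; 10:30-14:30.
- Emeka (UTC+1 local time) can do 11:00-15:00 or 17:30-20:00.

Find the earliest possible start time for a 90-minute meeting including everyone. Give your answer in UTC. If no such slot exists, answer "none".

10:00

Aarav in UTC: 10:00-14:00, 15:00-17:00 (add 8h to convert from UTC-8).
Pablo in UTC: 09:00-12:00, 14:30-18:30 (add 4h to convert from UTC-4).
Emeka in UTC: 10:00-14:00, 16:30-19:00 (subtract 1h to convert from UTC+1).
Aarav ∩ Pablo: 10:00-12:00, 15:00-17:00.
Aarav ∩ Pablo ∩ Emeka: 10:00-12:00, 16:30-17:00.
Those are the intersection windows.
The first common window of at least 90 minutes is 10:00-12:00, so the earliest start is 10:00.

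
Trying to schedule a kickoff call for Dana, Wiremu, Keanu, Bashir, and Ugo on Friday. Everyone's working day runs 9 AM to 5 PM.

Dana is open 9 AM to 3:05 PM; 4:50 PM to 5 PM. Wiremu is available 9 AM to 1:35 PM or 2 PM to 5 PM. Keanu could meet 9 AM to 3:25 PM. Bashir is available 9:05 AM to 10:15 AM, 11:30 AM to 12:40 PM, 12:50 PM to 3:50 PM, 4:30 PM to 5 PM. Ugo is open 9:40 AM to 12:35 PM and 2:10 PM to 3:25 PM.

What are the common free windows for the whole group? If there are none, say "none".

09:40-10:15, 11:30-12:35, 14:10-15:05

Dana ∩ Wiremu: 09:00-13:35, 14:00-15:05, 16:50-17:00.
Dana ∩ Wiremu ∩ Keanu: 09:00-13:35, 14:00-15:05.
Dana ∩ Wiremu ∩ Keanu ∩ Bashir: 09:05-10:15, 11:30-12:40, 12:50-13:35, 14:00-15:05.
Dana ∩ Wiremu ∩ Keanu ∩ Bashir ∩ Ugo: 09:40-10:15, 11:30-12:35, 14:10-15:05.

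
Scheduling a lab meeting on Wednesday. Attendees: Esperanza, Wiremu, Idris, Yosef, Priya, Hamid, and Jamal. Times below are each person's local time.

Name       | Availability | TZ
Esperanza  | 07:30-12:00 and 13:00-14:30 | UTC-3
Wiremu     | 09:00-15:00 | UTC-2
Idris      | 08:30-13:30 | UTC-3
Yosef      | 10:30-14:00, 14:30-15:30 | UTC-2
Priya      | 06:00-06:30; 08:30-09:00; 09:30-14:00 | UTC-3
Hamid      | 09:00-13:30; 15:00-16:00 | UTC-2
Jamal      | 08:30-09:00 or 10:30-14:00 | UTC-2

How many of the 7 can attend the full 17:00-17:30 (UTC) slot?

3

Esperanza in UTC: 10:30-15:00, 16:00-17:30 (add 3h to convert from UTC-3).
Wiremu in UTC: 11:00-17:00 (add 2h to convert from UTC-2).
Idris in UTC: 11:30-16:30 (add 3h to convert from UTC-3).
Yosef in UTC: 12:30-16:00, 16:30-17:30 (add 2h to convert from UTC-2).
Priya in UTC: 09:00-09:30, 11:30-12:00, 12:30-17:00 (add 3h to convert from UTC-3).
Hamid in UTC: 11:00-15:30, 17:00-18:00 (add 2h to convert from UTC-2).
Jamal in UTC: 10:30-11:00, 12:30-16:00 (add 2h to convert from UTC-2).
Esperanza, Yosef, and Hamid can make the full 17:00-17:30 slot — that's 3.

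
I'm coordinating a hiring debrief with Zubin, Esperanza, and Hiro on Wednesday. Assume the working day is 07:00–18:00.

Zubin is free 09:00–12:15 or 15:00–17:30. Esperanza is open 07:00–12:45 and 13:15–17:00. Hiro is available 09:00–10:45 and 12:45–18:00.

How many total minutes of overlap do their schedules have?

225

Zubin ∩ Esperanza: 09:00-12:15, 15:00-17:00.
Zubin ∩ Esperanza ∩ Hiro: 09:00-10:45, 15:00-17:00.
Those are the intersection windows.
Summing the common windows: 105 + 120 = 225 minutes.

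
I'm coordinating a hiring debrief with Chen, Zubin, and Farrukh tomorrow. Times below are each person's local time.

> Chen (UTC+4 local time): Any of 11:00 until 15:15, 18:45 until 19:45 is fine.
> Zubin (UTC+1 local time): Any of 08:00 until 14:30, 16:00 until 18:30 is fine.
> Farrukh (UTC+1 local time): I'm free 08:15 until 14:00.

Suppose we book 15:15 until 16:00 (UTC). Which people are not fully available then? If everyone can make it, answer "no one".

Chen, Farrukh

Chen in UTC: 07:00-11:15, 14:45-15:45 (subtract 4h to convert from UTC+4).
Zubin in UTC: 07:00-13:30, 15:00-17:30 (subtract 1h to convert from UTC+1).
Farrukh in UTC: 07:15-13:00 (subtract 1h to convert from UTC+1).
Chen: not fully free for 15:15-16:00. Zubin: free for 15:15-16:00. Farrukh: not fully free for 15:15-16:00.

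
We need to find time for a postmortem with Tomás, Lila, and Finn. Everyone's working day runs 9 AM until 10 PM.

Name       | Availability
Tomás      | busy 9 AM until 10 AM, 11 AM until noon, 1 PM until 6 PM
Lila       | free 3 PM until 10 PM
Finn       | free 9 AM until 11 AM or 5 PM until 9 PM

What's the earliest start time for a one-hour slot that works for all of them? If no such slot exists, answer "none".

18:00

Tomás free: 10:00-11:00, 12:00-13:00, 18:00-22:00 (invert busy blocks within the working day).
Lila free: 15:00-22:00.
Finn free: 09:00-11:00, 17:00-21:00.
Tomás ∩ Lila: 18:00-22:00.
Tomás ∩ Lila ∩ Finn: 18:00-21:00.
So the common availability across everyone is 18:00-21:00.
The first common window of at least 60 minutes is 18:00-21:00, so the earliest start is 18:00.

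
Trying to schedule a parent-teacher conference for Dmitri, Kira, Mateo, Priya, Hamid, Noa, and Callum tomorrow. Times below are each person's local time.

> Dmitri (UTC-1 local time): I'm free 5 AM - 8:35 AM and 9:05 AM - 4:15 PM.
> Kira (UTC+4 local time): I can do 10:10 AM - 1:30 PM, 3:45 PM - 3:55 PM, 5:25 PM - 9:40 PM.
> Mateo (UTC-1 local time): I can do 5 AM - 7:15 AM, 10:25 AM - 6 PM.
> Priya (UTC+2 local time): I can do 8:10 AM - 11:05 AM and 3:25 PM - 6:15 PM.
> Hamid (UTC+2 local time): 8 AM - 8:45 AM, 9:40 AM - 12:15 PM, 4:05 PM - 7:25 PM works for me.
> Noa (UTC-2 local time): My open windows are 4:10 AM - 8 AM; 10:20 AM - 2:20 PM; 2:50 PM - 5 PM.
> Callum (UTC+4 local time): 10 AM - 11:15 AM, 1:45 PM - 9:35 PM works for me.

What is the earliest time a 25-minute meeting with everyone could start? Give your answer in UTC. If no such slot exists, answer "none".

Dmitri in UTC: 06:00-09:35, 10:05-17:15 (add 1h to convert from UTC-1).
Kira in UTC: 06:10-09:30, 11:45-11:55, 13:25-17:40 (subtract 4h to convert from UTC+4).
Mateo in UTC: 06:00-08:15, 11:25-19:00 (add 1h to convert from UTC-1).
Priya in UTC: 06:10-09:05, 13:25-16:15 (subtract 2h to convert from UTC+2).
Hamid in UTC: 06:00-06:45, 07:40-10:15, 14:05-17:25 (subtract 2h to convert from UTC+2).
Noa in UTC: 06:10-10:00, 12:20-16:20, 16:50-19:00 (add 2h to convert from UTC-2).
Callum in UTC: 06:00-07:15, 09:45-17:35 (subtract 4h to convert from UTC+4).
Dmitri ∩ Kira: 06:10-09:30, 11:45-11:55, 13:25-17:15.
Dmitri ∩ Kira ∩ Mateo: 06:10-08:15, 11:45-11:55, 13:25-17:15.
Dmitri ∩ Kira ∩ Mateo ∩ Priya: 06:10-08:15, 13:25-16:15.
Dmitri ∩ Kira ∩ Mateo ∩ Priya ∩ Hamid: 06:10-06:45, 07:40-08:15, 14:05-16:15.
Dmitri ∩ Kira ∩ Mateo ∩ Priya ∩ Hamid ∩ Noa: 06:10-06:45, 07:40-08:15, 14:05-16:15.
Dmitri ∩ Kira ∩ Mateo ∩ Priya ∩ Hamid ∩ Noa ∩ Callum: 06:10-06:45, 14:05-16:15.
The first common window of at least 25 minutes is 06:10-06:45, so the earliest start is 06:10.

06:10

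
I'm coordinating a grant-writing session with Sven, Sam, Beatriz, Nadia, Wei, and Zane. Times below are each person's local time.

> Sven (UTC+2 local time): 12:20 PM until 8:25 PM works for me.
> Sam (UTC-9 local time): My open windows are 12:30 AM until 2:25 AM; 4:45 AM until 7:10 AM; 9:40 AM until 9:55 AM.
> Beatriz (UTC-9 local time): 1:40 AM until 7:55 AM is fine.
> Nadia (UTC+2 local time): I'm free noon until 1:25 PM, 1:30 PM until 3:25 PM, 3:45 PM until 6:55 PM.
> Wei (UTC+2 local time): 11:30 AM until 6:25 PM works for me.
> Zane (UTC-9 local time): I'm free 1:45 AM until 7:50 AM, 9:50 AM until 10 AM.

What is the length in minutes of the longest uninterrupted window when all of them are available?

145

Sven in UTC: 10:20-18:25 (subtract 2h to convert from UTC+2).
Sam in UTC: 09:30-11:25, 13:45-16:10, 18:40-18:55 (add 9h to convert from UTC-9).
Beatriz in UTC: 10:40-16:55 (add 9h to convert from UTC-9).
Nadia in UTC: 10:00-11:25, 11:30-13:25, 13:45-16:55 (subtract 2h to convert from UTC+2).
Wei in UTC: 09:30-16:25 (subtract 2h to convert from UTC+2).
Zane in UTC: 10:45-16:50, 18:50-19:00 (add 9h to convert from UTC-9).
Sven ∩ Sam: 10:20-11:25, 13:45-16:10.
Sven ∩ Sam ∩ Beatriz: 10:40-11:25, 13:45-16:10.
Sven ∩ Sam ∩ Beatriz ∩ Nadia: 10:40-11:25, 13:45-16:10.
Sven ∩ Sam ∩ Beatriz ∩ Nadia ∩ Wei: 10:40-11:25, 13:45-16:10.
Sven ∩ Sam ∩ Beatriz ∩ Nadia ∩ Wei ∩ Zane: 10:45-11:25, 13:45-16:10.
The longest is 13:45-16:10 at 145 minutes.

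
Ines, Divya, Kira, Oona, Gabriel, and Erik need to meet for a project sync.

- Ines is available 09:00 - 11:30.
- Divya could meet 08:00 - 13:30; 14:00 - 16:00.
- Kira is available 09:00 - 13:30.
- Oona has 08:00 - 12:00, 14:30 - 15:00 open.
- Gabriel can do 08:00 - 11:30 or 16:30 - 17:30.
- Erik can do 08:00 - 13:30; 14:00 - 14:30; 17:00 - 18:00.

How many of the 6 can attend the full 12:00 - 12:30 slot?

3

Divya, Kira, and Erik can make the full 12:00-12:30 slot — that's 3.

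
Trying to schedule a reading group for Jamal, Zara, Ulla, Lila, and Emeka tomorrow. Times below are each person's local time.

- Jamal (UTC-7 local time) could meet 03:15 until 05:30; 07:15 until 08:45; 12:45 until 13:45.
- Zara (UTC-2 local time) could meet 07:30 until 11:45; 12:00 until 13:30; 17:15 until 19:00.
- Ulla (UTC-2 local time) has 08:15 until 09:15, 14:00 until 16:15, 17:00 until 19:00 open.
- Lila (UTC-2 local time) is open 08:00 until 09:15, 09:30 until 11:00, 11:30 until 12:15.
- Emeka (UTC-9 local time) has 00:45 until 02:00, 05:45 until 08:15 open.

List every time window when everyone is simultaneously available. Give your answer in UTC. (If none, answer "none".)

Jamal in UTC: 10:15-12:30, 14:15-15:45, 19:45-20:45 (add 7h to convert from UTC-7).
Zara in UTC: 09:30-13:45, 14:00-15:30, 19:15-21:00 (add 2h to convert from UTC-2).
Ulla in UTC: 10:15-11:15, 16:00-18:15, 19:00-21:00 (add 2h to convert from UTC-2).
Lila in UTC: 10:00-11:15, 11:30-13:00, 13:30-14:15 (add 2h to convert from UTC-2).
Emeka in UTC: 09:45-11:00, 14:45-17:15 (add 9h to convert from UTC-9).
Jamal ∩ Zara: 10:15-12:30, 14:15-15:30, 19:45-20:45.
Jamal ∩ Zara ∩ Ulla: 10:15-11:15, 19:45-20:45.
Jamal ∩ Zara ∩ Ulla ∩ Lila: 10:15-11:15.
Jamal ∩ Zara ∩ Ulla ∩ Lila ∩ Emeka: 10:15-11:00.

10:15-11:00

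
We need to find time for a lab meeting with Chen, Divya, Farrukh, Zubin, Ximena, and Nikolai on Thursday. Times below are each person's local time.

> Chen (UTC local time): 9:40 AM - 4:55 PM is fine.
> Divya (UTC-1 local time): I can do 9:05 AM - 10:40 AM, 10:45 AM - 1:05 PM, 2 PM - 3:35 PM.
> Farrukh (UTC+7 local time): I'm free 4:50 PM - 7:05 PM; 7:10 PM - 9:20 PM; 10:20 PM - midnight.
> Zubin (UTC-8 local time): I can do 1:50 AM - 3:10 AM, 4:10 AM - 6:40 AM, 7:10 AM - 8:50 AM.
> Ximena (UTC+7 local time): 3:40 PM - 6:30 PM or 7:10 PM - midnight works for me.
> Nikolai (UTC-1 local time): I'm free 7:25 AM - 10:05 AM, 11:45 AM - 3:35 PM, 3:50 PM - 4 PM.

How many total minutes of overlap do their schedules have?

215

Chen in UTC: 09:40-16:55.
Divya in UTC: 10:05-11:40, 11:45-14:05, 15:00-16:35 (add 1h to convert from UTC-1).
Farrukh in UTC: 09:50-12:05, 12:10-14:20, 15:20-17:00 (subtract 7h to convert from UTC+7).
Zubin in UTC: 09:50-11:10, 12:10-14:40, 15:10-16:50 (add 8h to convert from UTC-8).
Ximena in UTC: 08:40-11:30, 12:10-17:00 (subtract 7h to convert from UTC+7).
Nikolai in UTC: 08:25-11:05, 12:45-16:35, 16:50-17:00 (add 1h to convert from UTC-1).
Chen ∩ Divya: 10:05-11:40, 11:45-14:05, 15:00-16:35.
Chen ∩ Divya ∩ Farrukh: 10:05-11:40, 11:45-12:05, 12:10-14:05, 15:20-16:35.
Chen ∩ Divya ∩ Farrukh ∩ Zubin: 10:05-11:10, 12:10-14:05, 15:20-16:35.
Chen ∩ Divya ∩ Farrukh ∩ Zubin ∩ Ximena: 10:05-11:10, 12:10-14:05, 15:20-16:35.
Chen ∩ Divya ∩ Farrukh ∩ Zubin ∩ Ximena ∩ Nikolai: 10:05-11:05, 12:45-14:05, 15:20-16:35.
So the common availability across everyone is 10:05-11:05, 12:45-14:05, 15:20-16:35.
Summing the common windows: 60 + 80 + 75 = 215 minutes.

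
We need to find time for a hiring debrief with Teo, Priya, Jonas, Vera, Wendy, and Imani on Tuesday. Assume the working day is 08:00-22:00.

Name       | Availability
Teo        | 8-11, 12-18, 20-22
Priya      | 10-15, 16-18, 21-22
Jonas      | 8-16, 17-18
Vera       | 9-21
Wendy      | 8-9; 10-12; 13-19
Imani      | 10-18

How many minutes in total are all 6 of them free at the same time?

Teo ∩ Priya: 10:00-11:00, 12:00-15:00, 16:00-18:00, 21:00-22:00.
Teo ∩ Priya ∩ Jonas: 10:00-11:00, 12:00-15:00, 17:00-18:00.
Teo ∩ Priya ∩ Jonas ∩ Vera: 10:00-11:00, 12:00-15:00, 17:00-18:00.
Teo ∩ Priya ∩ Jonas ∩ Vera ∩ Wendy: 10:00-11:00, 13:00-15:00, 17:00-18:00.
Teo ∩ Priya ∩ Jonas ∩ Vera ∩ Wendy ∩ Imani: 10:00-11:00, 13:00-15:00, 17:00-18:00.
Summing the common windows: 60 + 120 + 60 = 240 minutes.

240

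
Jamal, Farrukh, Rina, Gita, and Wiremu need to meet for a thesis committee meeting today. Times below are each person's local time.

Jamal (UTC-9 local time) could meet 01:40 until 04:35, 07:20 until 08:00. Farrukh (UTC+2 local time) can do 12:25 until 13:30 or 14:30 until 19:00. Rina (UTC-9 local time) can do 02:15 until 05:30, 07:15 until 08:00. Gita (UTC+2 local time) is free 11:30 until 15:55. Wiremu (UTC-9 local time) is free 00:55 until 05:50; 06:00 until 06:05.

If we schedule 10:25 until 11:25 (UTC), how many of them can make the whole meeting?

Jamal in UTC: 10:40-13:35, 16:20-17:00 (add 9h to convert from UTC-9).
Farrukh in UTC: 10:25-11:30, 12:30-17:00 (subtract 2h to convert from UTC+2).
Rina in UTC: 11:15-14:30, 16:15-17:00 (add 9h to convert from UTC-9).
Gita in UTC: 09:30-13:55 (subtract 2h to convert from UTC+2).
Wiremu in UTC: 09:55-14:50, 15:00-15:05 (add 9h to convert from UTC-9).
Farrukh, Gita, and Wiremu can make the full 10:25-11:25 slot — that's 3.

3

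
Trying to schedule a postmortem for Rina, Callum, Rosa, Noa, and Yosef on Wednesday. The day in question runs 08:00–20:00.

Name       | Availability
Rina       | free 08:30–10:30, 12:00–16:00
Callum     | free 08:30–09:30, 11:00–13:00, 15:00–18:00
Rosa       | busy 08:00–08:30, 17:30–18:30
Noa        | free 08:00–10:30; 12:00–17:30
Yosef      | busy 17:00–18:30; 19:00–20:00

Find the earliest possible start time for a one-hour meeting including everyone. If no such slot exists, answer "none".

Rina free: 08:30-10:30, 12:00-16:00.
Callum free: 08:30-09:30, 11:00-13:00, 15:00-18:00.
Rosa free: 08:30-17:30, 18:30-20:00 (invert busy blocks within the working day).
Noa free: 08:00-10:30, 12:00-17:30.
Yosef free: 08:00-17:00, 18:30-19:00 (invert busy blocks within the working day).
Rina ∩ Callum: 08:30-09:30, 12:00-13:00, 15:00-16:00.
Rina ∩ Callum ∩ Rosa: 08:30-09:30, 12:00-13:00, 15:00-16:00.
Rina ∩ Callum ∩ Rosa ∩ Noa: 08:30-09:30, 12:00-13:00, 15:00-16:00.
Rina ∩ Callum ∩ Rosa ∩ Noa ∩ Yosef: 08:30-09:30, 12:00-13:00, 15:00-16:00.
Those are the intersection windows.
The first common window of at least 60 minutes is 08:30-09:30, so the earliest start is 08:30.

08:30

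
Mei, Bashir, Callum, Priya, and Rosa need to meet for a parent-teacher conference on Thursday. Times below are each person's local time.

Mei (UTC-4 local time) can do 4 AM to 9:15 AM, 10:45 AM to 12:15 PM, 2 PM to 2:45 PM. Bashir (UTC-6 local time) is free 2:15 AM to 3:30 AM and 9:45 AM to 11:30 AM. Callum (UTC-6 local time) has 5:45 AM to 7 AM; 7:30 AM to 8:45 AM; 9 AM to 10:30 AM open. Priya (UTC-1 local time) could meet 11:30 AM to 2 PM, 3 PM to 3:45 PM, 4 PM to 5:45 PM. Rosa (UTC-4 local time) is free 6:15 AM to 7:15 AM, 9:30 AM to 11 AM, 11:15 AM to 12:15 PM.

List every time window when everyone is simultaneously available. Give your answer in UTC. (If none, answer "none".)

16:00-16:15

Mei in UTC: 08:00-13:15, 14:45-16:15, 18:00-18:45 (add 4h to convert from UTC-4).
Bashir in UTC: 08:15-09:30, 15:45-17:30 (add 6h to convert from UTC-6).
Callum in UTC: 11:45-13:00, 13:30-14:45, 15:00-16:30 (add 6h to convert from UTC-6).
Priya in UTC: 12:30-15:00, 16:00-16:45, 17:00-18:45 (add 1h to convert from UTC-1).
Rosa in UTC: 10:15-11:15, 13:30-15:00, 15:15-16:15 (add 4h to convert from UTC-4).
Mei ∩ Bashir: 08:15-09:30, 15:45-16:15.
Mei ∩ Bashir ∩ Callum: 15:45-16:15.
Mei ∩ Bashir ∩ Callum ∩ Priya: 16:00-16:15.
Mei ∩ Bashir ∩ Callum ∩ Priya ∩ Rosa: 16:00-16:15.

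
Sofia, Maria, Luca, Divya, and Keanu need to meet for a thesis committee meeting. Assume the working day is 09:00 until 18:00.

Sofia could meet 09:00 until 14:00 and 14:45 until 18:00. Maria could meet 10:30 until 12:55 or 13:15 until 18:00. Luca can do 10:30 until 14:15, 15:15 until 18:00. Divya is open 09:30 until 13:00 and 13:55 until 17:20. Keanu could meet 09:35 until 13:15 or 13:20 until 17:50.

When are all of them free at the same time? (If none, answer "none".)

10:30-12:55, 13:55-14:00, 15:15-17:20

Sofia ∩ Maria: 10:30-12:55, 13:15-14:00, 14:45-18:00.
Sofia ∩ Maria ∩ Luca: 10:30-12:55, 13:15-14:00, 15:15-18:00.
Sofia ∩ Maria ∩ Luca ∩ Divya: 10:30-12:55, 13:55-14:00, 15:15-17:20.
Sofia ∩ Maria ∩ Luca ∩ Divya ∩ Keanu: 10:30-12:55, 13:55-14:00, 15:15-17:20.
Those are the intersection windows.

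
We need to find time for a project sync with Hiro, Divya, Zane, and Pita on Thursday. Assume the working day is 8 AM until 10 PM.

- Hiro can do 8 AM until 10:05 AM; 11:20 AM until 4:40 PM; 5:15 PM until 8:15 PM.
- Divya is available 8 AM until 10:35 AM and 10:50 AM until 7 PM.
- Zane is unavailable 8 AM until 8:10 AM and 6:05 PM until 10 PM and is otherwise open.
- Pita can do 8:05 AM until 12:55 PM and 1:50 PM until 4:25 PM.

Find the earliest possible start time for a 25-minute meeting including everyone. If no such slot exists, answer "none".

Hiro free: 08:00-10:05, 11:20-16:40, 17:15-20:15.
Divya free: 08:00-10:35, 10:50-19:00.
Zane free: 08:10-18:05 (invert busy blocks within the working day).
Pita free: 08:05-12:55, 13:50-16:25.
Hiro ∩ Divya: 08:00-10:05, 11:20-16:40, 17:15-19:00.
Hiro ∩ Divya ∩ Zane: 08:10-10:05, 11:20-16:40, 17:15-18:05.
Hiro ∩ Divya ∩ Zane ∩ Pita: 08:10-10:05, 11:20-12:55, 13:50-16:25.
Those are the intersection windows.
The first common window of at least 25 minutes is 08:10-10:05, so the earliest start is 08:10.

08:10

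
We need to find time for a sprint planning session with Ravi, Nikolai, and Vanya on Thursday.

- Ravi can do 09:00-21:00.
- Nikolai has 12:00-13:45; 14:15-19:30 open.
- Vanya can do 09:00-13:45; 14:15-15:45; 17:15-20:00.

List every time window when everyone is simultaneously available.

12:00-13:45, 14:15-15:45, 17:15-19:30

Ravi ∩ Nikolai: 12:00-13:45, 14:15-19:30.
Ravi ∩ Nikolai ∩ Vanya: 12:00-13:45, 14:15-15:45, 17:15-19:30.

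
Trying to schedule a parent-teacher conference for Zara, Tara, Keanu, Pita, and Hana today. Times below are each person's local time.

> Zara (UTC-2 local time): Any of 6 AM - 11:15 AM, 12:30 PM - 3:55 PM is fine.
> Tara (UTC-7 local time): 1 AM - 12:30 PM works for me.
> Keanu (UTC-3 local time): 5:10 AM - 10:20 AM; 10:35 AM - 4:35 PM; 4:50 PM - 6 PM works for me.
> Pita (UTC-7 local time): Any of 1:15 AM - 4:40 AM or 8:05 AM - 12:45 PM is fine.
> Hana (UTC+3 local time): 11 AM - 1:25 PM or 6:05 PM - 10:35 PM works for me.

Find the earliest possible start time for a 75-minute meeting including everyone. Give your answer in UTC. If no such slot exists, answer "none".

Zara in UTC: 08:00-13:15, 14:30-17:55 (add 2h to convert from UTC-2).
Tara in UTC: 08:00-19:30 (add 7h to convert from UTC-7).
Keanu in UTC: 08:10-13:20, 13:35-19:35, 19:50-21:00 (add 3h to convert from UTC-3).
Pita in UTC: 08:15-11:40, 15:05-19:45 (add 7h to convert from UTC-7).
Hana in UTC: 08:00-10:25, 15:05-19:35 (subtract 3h to convert from UTC+3).
Zara ∩ Tara: 08:00-13:15, 14:30-17:55.
Zara ∩ Tara ∩ Keanu: 08:10-13:15, 14:30-17:55.
Zara ∩ Tara ∩ Keanu ∩ Pita: 08:15-11:40, 15:05-17:55.
Zara ∩ Tara ∩ Keanu ∩ Pita ∩ Hana: 08:15-10:25, 15:05-17:55.
Those are the intersection windows.
The first common window of at least 75 minutes is 08:15-10:25, so the earliest start is 08:15.

08:15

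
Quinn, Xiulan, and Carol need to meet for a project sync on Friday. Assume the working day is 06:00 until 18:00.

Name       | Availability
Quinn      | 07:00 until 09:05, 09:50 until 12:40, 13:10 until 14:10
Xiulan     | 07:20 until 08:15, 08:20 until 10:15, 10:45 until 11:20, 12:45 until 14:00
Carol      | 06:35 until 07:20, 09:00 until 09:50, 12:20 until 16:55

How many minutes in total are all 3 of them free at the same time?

55

Quinn ∩ Xiulan: 07:20-08:15, 08:20-09:05, 09:50-10:15, 10:45-11:20, 13:10-14:00.
Quinn ∩ Xiulan ∩ Carol: 09:00-09:05, 13:10-14:00.
So the common availability across everyone is 09:00-09:05, 13:10-14:00.
Summing the common windows: 5 + 50 = 55 minutes.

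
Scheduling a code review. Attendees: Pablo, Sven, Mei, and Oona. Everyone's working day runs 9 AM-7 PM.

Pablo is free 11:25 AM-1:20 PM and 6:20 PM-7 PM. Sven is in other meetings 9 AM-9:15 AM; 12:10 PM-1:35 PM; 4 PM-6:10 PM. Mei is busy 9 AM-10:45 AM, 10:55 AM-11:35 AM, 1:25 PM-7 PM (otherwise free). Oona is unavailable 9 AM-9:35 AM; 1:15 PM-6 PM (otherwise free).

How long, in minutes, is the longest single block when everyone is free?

35

Pablo free: 11:25-13:20, 18:20-19:00.
Sven free: 09:15-12:10, 13:35-16:00, 18:10-19:00 (invert busy blocks within the working day).
Mei free: 10:45-10:55, 11:35-13:25 (invert busy blocks within the working day).
Oona free: 09:35-13:15, 18:00-19:00 (invert busy blocks within the working day).
Pablo ∩ Sven: 11:25-12:10, 18:20-19:00.
Pablo ∩ Sven ∩ Mei: 11:35-12:10.
Pablo ∩ Sven ∩ Mei ∩ Oona: 11:35-12:10.
The longest is 11:35-12:10 at 35 minutes.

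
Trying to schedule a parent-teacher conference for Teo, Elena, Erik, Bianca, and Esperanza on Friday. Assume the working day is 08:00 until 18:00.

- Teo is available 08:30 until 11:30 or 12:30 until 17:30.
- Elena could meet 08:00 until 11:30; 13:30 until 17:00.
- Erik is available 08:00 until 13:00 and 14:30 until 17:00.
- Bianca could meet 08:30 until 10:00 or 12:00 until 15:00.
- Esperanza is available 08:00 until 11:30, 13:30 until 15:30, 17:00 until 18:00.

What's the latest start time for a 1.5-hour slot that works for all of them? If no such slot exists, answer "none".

Teo ∩ Elena: 08:30-11:30, 13:30-17:00.
Teo ∩ Elena ∩ Erik: 08:30-11:30, 14:30-17:00.
Teo ∩ Elena ∩ Erik ∩ Bianca: 08:30-10:00, 14:30-15:00.
Teo ∩ Elena ∩ Erik ∩ Bianca ∩ Esperanza: 08:30-10:00, 14:30-15:00.
So the common availability across everyone is 08:30-10:00, 14:30-15:00.
The last common window of at least 90 minutes is 08:30-10:00; a 90-minute meeting can start as late as 08:30 and still end by 10:00.

08:30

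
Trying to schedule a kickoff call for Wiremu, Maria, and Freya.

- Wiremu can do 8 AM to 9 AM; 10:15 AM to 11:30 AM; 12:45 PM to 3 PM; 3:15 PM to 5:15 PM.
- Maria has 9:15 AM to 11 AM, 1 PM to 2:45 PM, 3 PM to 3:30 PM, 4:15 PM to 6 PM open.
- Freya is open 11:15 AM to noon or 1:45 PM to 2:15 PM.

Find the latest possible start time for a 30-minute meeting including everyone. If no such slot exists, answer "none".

Wiremu ∩ Maria: 10:15-11:00, 13:00-14:45, 15:15-15:30, 16:15-17:15.
Wiremu ∩ Maria ∩ Freya: 13:45-14:15.
The last common window of at least 30 minutes is 13:45-14:15; a 30-minute meeting can start as late as 13:45 and still end by 14:15.

13:45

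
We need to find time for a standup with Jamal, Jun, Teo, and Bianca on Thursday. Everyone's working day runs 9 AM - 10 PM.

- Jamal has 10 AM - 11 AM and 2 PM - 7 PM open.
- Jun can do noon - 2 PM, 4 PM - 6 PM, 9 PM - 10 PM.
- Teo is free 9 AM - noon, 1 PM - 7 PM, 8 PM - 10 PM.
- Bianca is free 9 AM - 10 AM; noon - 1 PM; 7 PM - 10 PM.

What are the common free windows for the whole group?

Jamal ∩ Jun: 16:00-18:00.
Jamal ∩ Jun ∩ Teo: 16:00-18:00.
Jamal ∩ Jun ∩ Teo ∩ Bianca: ∅.
There is no time when everyone is free.

none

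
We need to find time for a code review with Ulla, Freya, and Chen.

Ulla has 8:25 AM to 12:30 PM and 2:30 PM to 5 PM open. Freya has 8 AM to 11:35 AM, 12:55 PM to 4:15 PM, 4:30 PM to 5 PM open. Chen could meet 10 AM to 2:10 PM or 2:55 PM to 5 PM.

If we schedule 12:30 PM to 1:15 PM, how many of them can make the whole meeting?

Chen can make the full 12:30-13:15 slot — that's 1.

1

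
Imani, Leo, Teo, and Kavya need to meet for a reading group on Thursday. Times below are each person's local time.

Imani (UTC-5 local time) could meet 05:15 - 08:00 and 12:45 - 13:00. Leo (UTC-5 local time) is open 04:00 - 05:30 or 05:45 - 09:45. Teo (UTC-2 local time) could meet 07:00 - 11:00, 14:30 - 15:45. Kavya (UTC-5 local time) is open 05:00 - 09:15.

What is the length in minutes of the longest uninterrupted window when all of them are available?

Imani in UTC: 10:15-13:00, 17:45-18:00 (add 5h to convert from UTC-5).
Leo in UTC: 09:00-10:30, 10:45-14:45 (add 5h to convert from UTC-5).
Teo in UTC: 09:00-13:00, 16:30-17:45 (add 2h to convert from UTC-2).
Kavya in UTC: 10:00-14:15 (add 5h to convert from UTC-5).
Imani ∩ Leo: 10:15-10:30, 10:45-13:00.
Imani ∩ Leo ∩ Teo: 10:15-10:30, 10:45-13:00.
Imani ∩ Leo ∩ Teo ∩ Kavya: 10:15-10:30, 10:45-13:00.
Those are the intersection windows.
The longest is 10:45-13:00 at 135 minutes.

135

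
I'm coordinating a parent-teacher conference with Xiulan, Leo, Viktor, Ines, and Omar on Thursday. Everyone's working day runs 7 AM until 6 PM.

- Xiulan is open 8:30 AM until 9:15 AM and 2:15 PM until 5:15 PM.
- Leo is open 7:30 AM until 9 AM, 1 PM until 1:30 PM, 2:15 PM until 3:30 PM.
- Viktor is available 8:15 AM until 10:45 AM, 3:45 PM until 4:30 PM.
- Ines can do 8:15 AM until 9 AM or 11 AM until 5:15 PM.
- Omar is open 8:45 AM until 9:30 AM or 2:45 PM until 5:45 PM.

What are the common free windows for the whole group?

08:45-09:00

Xiulan ∩ Leo: 08:30-09:00, 14:15-15:30.
Xiulan ∩ Leo ∩ Viktor: 08:30-09:00.
Xiulan ∩ Leo ∩ Viktor ∩ Ines: 08:30-09:00.
Xiulan ∩ Leo ∩ Viktor ∩ Ines ∩ Omar: 08:45-09:00.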